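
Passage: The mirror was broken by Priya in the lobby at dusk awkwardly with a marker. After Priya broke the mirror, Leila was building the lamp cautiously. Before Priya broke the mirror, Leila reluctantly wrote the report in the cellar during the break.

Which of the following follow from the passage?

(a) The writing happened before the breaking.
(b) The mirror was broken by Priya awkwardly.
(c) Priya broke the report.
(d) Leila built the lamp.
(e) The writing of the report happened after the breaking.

(a) Entailed — the narrative places the writing before the breaking.
(b) Entailed — dropping 'with a marker', 'in the lobby', 'at dusk' leaves a sub-description the original still satisfies.
(c) Not entailed — Priya broke the mirror, not the report; the report belongs to the writing event.
(d) Not entailed — 'was building' is progressive on an accomplishment; it does not entail the completed 'built'.
(e) Not entailed — the narrative places the writing before the breaking, not after.

(a), (b)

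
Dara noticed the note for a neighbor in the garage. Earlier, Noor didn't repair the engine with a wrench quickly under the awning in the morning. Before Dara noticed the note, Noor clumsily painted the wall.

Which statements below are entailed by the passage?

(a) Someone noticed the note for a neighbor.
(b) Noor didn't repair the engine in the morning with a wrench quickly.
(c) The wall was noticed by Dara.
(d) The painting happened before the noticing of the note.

(a) Entailed — the original entails any weakening of itself; this just drops 'in the garage' and generalizes the agent.
(b) Not entailed — dropping 'under the awning' under negation is not valid — the original leaves open that Noor repaired the engine some other way.
(c) Not entailed — Dara noticed the note, not the wall; the wall belongs to the painting event.
(d) Entailed — the narrative places the painting before the noticing.

(a), (d)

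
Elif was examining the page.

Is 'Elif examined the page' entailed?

yes

'examine' is atelic; if Elif was examining the page, then Elif examined the page (for some time).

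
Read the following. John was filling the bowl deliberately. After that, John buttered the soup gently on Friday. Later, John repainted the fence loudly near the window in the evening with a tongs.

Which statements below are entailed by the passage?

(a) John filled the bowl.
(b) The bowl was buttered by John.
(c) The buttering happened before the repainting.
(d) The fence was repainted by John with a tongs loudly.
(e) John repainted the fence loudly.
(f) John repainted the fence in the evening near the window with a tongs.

(a) Not entailed — 'was filling' is progressive on an accomplishment; it does not entail the completed 'filled'.
(b) Not entailed — John buttered the soup, not the bowl; the bowl belongs to the filling event.
(c) Entailed — the narrative places the buttering before the repainting.
(d) Entailed — dropping 'near the window', 'in the evening' leaves a sub-description the original still satisfies.
(e) Entailed — this follows by dropping conjuncts from the repainting event's description.
(f) Entailed — dropping 'loudly' leaves a sub-description the original still satisfies.

(c), (d), (e), (f)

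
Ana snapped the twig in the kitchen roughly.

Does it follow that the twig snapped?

'Ana snapped the twig' is the causative; it entails the inchoative 'the twig snapped'.

yes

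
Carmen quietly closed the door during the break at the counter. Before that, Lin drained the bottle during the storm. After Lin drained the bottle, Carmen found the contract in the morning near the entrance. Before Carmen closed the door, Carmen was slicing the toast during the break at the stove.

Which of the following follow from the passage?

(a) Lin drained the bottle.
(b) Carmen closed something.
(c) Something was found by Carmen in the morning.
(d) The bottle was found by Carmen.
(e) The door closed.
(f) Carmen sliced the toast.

(a) Entailed — every conjunct here is already in the original draining event.
(b) Entailed — every conjunct here is already in the original closing event.
(c) Entailed — every conjunct here is already in the original finding event.
(d) Not entailed — Carmen found the contract, not the bottle; the bottle belongs to the draining event.
(e) Entailed — 'Carmen closed the door' is causative; it entails the inchoative 'the door closed'.
(f) Not entailed — 'was slicing' is progressive on an accomplishment; it does not entail the completed 'sliced'.

(a), (b), (c), (e)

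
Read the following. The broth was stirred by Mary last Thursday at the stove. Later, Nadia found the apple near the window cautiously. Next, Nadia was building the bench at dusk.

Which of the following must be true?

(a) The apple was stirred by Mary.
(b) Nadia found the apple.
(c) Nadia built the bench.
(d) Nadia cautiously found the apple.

(a) Not entailed — Mary stirred the broth, not the apple; the apple belongs to the finding event.
(b) Entailed — dropping 'near the window', 'cautiously' leaves a sub-description the original still satisfies.
(c) Not entailed — 'was building' is progressive on an accomplishment; it does not entail the completed 'built'.
(d) Entailed — dropping 'near the window' leaves a sub-description the original still satisfies.

(b), (d)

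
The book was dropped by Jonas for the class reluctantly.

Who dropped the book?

Jonas

'Jonas' marks the agent of the dropping event.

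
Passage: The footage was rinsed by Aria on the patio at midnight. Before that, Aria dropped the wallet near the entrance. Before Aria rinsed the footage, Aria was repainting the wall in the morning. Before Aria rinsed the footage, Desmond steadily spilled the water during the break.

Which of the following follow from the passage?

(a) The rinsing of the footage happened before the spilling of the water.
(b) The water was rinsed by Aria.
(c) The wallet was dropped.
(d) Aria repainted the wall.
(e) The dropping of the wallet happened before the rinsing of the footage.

(c), (e)

(a) Not entailed — the narrative places the spilling before the rinsing, not after.
(b) Not entailed — Aria rinsed the footage, not the water; the water belongs to the spilling event.
(c) Entailed — the original entails any weakening of itself; this just drops 'near the entrance' and generalizes the agent.
(d) Not entailed — 'was repainting' is progressive on an accomplishment; it does not entail the completed 'repainted'.
(e) Entailed — the narrative places the dropping before the rinsing.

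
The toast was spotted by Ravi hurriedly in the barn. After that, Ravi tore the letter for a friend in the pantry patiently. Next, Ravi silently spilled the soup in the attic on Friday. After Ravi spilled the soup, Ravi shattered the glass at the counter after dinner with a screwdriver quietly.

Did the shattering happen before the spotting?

The narrative orders the spotting before the shattering.

no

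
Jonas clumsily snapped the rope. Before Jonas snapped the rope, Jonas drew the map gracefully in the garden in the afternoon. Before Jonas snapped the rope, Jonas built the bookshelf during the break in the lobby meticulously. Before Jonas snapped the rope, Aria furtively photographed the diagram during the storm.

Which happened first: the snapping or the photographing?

the photographing

The connectives place the photographing before the snapping.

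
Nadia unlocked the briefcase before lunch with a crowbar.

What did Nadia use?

a crowbar

'with a crowbar' marks the instrument of the unlocking event.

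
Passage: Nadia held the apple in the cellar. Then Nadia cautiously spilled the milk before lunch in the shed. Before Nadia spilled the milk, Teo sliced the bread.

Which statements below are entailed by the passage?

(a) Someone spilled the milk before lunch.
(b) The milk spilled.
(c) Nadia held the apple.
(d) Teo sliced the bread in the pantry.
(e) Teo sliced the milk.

(a), (b), (c)

(a) Entailed — dropping 'in the shed', 'cautiously' and generalizing the agent leaves a sub-description the original still satisfies.
(b) Entailed — 'Nadia spilled the milk' is causative; it entails the inchoative 'the milk spilled'.
(c) Entailed — dropping 'in the cellar' leaves a sub-description the original still satisfies.
(d) Not entailed — 'in the pantry' adds information not in the original event.
(e) Not entailed — Teo sliced the bread, not the milk; the milk belongs to the spilling event.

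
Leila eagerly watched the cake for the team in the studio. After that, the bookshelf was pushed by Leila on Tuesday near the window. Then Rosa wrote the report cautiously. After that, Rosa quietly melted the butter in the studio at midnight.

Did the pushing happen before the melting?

yes

The narrative orders the pushing before the melting.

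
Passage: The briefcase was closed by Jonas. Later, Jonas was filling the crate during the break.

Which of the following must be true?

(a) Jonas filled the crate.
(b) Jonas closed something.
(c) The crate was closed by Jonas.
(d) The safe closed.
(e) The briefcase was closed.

(a) Not entailed — 'was filling' is progressive on an accomplishment; it does not entail the completed 'filled'.
(b) Entailed — this follows by dropping conjuncts from the closing event's description.
(c) Not entailed — Jonas closed the briefcase, not the crate; the crate belongs to the filling event.
(d) Not entailed — the briefcase is what closed, not the safe.
(e) Entailed — the original entails any weakening of itself; this just generalizes the agent.

(b), (e)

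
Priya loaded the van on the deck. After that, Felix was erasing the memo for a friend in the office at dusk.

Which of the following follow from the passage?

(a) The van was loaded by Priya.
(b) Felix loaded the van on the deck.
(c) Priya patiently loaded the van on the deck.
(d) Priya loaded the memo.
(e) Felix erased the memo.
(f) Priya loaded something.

(a) Entailed — dropping 'on the deck' leaves a sub-description the original still satisfies.
(b) Not entailed — the passage has Priya loading the van, not Felix.
(c) Not entailed — 'patiently' adds information not in the original event.
(d) Not entailed — Priya loaded the van, not the memo; the memo belongs to the erasing event.
(e) Not entailed — 'was erasing' is progressive on an accomplishment; it does not entail the completed 'erased'.
(f) Entailed — dropping 'on the deck' and generalizing the patient leaves a sub-description the original still satisfies.

(a), (f)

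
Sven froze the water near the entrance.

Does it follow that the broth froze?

no

Nothing is said about any broth; only the water is affected.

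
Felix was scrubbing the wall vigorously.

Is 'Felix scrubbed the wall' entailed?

yes

'scrub' is atelic; if Felix was scrubbing the wall, then Felix scrubbed the wall (for some time).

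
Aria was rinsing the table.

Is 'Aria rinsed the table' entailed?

'rinse' is atelic; if Aria was rinsing the table, then Aria rinsed the table (for some time).

yes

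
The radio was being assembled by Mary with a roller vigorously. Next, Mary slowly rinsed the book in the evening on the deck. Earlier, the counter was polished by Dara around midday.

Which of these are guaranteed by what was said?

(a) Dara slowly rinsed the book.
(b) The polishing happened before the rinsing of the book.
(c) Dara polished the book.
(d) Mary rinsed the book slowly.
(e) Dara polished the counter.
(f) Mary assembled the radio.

(a) Not entailed — the passage has Mary rinsing the book, not Dara.
(b) Entailed — the narrative places the polishing before the rinsing.
(c) Not entailed — Dara polished the counter, not the book; the book belongs to the rinsing event.
(d) Entailed — every conjunct here is already in the original rinsing event.
(e) Entailed — this follows by dropping conjuncts from the polishing event's description.
(f) Not entailed — 'was assembling' is progressive on an accomplishment; it does not entail the completed 'assembled'.

(b), (d), (e)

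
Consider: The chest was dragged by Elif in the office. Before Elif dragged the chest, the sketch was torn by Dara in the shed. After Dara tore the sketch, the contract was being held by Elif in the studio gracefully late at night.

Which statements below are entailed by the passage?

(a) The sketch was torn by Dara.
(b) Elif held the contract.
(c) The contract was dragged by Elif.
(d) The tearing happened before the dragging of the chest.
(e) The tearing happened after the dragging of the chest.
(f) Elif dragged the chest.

(a) Entailed — dropping 'in the shed' leaves a sub-description the original still satisfies.
(b) Entailed — 'hold' is an activity; 'was holding' entails that some holding happened, so 'held' holds.
(c) Not entailed — Elif dragged the chest, not the contract; the contract belongs to the holding event.
(d) Entailed — the narrative places the tearing before the dragging.
(e) Not entailed — the narrative places the tearing before the dragging, not after.
(f) Entailed — dropping 'in the office' leaves a sub-description the original still satisfies.

(a), (b), (d), (f)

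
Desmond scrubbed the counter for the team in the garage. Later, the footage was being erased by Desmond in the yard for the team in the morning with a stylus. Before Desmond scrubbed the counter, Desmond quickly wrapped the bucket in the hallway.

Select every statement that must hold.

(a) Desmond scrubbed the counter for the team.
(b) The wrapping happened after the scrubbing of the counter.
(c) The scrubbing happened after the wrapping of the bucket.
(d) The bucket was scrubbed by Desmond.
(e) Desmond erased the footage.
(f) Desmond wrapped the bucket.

(a), (c), (f)

(a) Entailed — this follows by dropping conjuncts from the scrubbing event's description.
(b) Not entailed — the narrative places the wrapping before the scrubbing, not after.
(c) Entailed — the narrative places the wrapping before the scrubbing.
(d) Not entailed — Desmond scrubbed the counter, not the bucket; the bucket belongs to the wrapping event.
(e) Not entailed — 'was erasing' is progressive on an accomplishment; it does not entail the completed 'erased'.
(f) Entailed — this follows by dropping conjuncts from the wrapping event's description.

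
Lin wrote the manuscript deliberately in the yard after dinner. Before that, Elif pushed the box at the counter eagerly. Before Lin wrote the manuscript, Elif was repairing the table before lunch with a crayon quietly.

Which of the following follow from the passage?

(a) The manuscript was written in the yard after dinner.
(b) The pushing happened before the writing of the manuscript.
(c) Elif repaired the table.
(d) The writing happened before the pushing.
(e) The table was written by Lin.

(a), (b)

(a) Entailed — this follows by dropping conjuncts from the writing event's description.
(b) Entailed — the narrative places the pushing before the writing.
(c) Not entailed — 'was repairing' is progressive on an accomplishment; it does not entail the completed 'repaired'.
(d) Not entailed — the narrative places the pushing before the writing, not after.
(e) Not entailed — Lin wrote the manuscript, not the table; the table belongs to the repairing event.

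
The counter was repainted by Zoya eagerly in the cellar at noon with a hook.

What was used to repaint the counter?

a hook

'with a hook' marks the instrument of the repainting event.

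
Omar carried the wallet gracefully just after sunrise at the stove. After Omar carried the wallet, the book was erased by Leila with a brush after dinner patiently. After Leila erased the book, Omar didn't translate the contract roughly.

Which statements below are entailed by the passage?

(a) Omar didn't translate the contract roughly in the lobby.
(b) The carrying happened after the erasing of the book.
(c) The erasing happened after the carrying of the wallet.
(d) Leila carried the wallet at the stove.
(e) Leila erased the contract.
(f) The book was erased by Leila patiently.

(a), (c), (f)

(a) Entailed — under negation, adding a further restriction is entailed: if no such translating event occurred, none occurred in the lobby either.
(b) Not entailed — the narrative places the carrying before the erasing, not after.
(c) Entailed — the narrative places the carrying before the erasing.
(d) Not entailed — the passage has Omar carrying the wallet, not Leila.
(e) Not entailed — Leila erased the book, not the contract; the contract belongs to the translating event.
(f) Entailed — the original entails any weakening of itself; this just drops 'with a brush', 'after dinner'.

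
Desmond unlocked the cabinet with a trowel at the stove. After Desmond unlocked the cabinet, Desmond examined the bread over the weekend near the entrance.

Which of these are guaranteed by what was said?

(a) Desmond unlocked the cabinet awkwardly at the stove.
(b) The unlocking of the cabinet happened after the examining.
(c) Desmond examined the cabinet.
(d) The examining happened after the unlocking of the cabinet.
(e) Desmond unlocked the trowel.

(a) Not entailed — 'awkwardly' adds information not in the original event.
(b) Not entailed — the narrative places the unlocking before the examining, not after.
(c) Not entailed — Desmond examined the bread, not the cabinet; the cabinet belongs to the unlocking event.
(d) Entailed — the narrative places the unlocking before the examining.
(e) Not entailed — the trowel is the instrument, not what was unlocked.

(d)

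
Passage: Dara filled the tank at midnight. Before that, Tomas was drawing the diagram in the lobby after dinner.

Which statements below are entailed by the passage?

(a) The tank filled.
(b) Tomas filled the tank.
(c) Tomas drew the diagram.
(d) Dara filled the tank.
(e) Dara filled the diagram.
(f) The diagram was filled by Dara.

(a), (d)

(a) Entailed — 'Dara filled the tank' is causative; it entails the inchoative 'the tank filled'.
(b) Not entailed — the passage has Dara filling the tank, not Tomas.
(c) Not entailed — 'was drawing' is progressive on an accomplishment; it does not entail the completed 'drew'.
(d) Entailed — dropping 'at midnight' leaves a sub-description the original still satisfies.
(e) Not entailed — Dara filled the tank, not the diagram; the diagram belongs to the drawing event.
(f) Not entailed — Dara filled the tank, not the diagram; the diagram belongs to the drawing event.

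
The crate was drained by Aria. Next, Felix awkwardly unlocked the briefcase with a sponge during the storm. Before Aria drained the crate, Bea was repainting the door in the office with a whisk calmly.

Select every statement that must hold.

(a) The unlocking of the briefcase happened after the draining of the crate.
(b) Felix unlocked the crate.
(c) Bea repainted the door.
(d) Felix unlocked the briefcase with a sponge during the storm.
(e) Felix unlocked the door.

(a) Entailed — the narrative places the draining before the unlocking.
(b) Not entailed — Felix unlocked the briefcase, not the crate; the crate belongs to the draining event.
(c) Not entailed — 'was repainting' is progressive on an accomplishment; it does not entail the completed 'repainted'.
(d) Entailed — every conjunct here is already in the original unlocking event.
(e) Not entailed — Felix unlocked the briefcase, not the door; the door belongs to the repainting event.

(a), (d)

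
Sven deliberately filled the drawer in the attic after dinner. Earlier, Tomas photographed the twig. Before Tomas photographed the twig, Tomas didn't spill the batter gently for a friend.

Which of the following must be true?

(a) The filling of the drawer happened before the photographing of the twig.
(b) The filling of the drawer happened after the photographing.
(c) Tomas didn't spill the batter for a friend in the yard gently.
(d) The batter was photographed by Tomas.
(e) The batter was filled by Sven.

(a) Not entailed — the narrative places the photographing before the filling, not after.
(b) Entailed — the narrative places the photographing before the filling.
(c) Entailed — under negation, adding a further restriction is entailed: if no such spilling event occurred, none occurred in the yard either.
(d) Not entailed — Tomas photographed the twig, not the batter; the batter belongs to the spilling event.
(e) Not entailed — Sven filled the drawer, not the batter; the batter belongs to the spilling event.

(b), (c)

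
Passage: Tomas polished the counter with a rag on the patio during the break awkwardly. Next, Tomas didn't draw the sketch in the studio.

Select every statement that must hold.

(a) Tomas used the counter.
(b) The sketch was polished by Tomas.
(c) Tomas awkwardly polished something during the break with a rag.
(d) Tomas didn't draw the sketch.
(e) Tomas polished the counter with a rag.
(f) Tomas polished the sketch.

(a) Not entailed — the counter is the patient, not an instrument — Tomas used a rag.
(b) Not entailed — Tomas polished the counter, not the sketch; the sketch belongs to the drawing event.
(c) Entailed — the original entails any weakening of itself; this just drops 'on the patio' and generalizes the patient.
(d) Not entailed — dropping 'in the studio' under negation is not valid — the original leaves open that Tomas drew the sketch some other way.
(e) Entailed — this follows by dropping conjuncts from the polishing event's description.
(f) Not entailed — Tomas polished the counter, not the sketch; the sketch belongs to the drawing event.

(c), (e)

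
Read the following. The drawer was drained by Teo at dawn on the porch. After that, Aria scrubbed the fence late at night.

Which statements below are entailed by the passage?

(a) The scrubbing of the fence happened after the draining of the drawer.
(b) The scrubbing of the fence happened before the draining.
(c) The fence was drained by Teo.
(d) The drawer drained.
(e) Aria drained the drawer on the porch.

(a), (d)

(a) Entailed — the narrative places the draining before the scrubbing.
(b) Not entailed — the narrative places the draining before the scrubbing, not after.
(c) Not entailed — Teo drained the drawer, not the fence; the fence belongs to the scrubbing event.
(d) Entailed — 'Teo drained the drawer' is causative; it entails the inchoative 'the drawer drained'.
(e) Not entailed — the passage has Teo draining the drawer, not Aria.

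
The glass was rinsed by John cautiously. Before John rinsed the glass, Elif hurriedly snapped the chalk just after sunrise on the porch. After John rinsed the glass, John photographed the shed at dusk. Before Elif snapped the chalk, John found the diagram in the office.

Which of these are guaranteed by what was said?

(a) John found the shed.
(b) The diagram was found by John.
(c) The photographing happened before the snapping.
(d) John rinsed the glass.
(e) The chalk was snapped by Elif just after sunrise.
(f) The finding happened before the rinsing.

(b), (d), (e), (f)

(a) Not entailed — John found the diagram, not the shed; the shed belongs to the photographing event.
(b) Entailed — the original entails any weakening of itself; this just drops 'in the office'.
(c) Not entailed — the narrative places the snapping before the photographing, not after.
(d) Entailed — this follows by dropping conjuncts from the rinsing event's description.
(e) Entailed — every conjunct here is already in the original snapping event.
(f) Entailed — the narrative places the finding before the rinsing.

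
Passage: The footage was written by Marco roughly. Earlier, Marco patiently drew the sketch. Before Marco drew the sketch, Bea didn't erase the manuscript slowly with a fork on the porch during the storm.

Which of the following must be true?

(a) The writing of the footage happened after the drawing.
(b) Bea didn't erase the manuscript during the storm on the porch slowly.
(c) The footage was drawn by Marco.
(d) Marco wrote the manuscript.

(a)

(a) Entailed — the narrative places the drawing before the writing.
(b) Not entailed — dropping 'with a fork' under negation is not valid — the original leaves open that Bea erased the manuscript some other way.
(c) Not entailed — Marco drew the sketch, not the footage; the footage belongs to the writing event.
(d) Not entailed — Marco wrote the footage, not the manuscript; the manuscript belongs to the erasing event.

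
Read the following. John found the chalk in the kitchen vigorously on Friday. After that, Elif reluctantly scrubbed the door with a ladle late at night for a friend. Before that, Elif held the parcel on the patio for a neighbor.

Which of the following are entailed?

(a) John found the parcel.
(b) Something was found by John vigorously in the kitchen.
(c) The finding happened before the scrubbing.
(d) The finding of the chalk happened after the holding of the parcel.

(b), (c)

(a) Not entailed — John found the chalk, not the parcel; the parcel belongs to the holding event.
(b) Entailed — the original entails any weakening of itself; this just drops 'on Friday' and generalizes the patient.
(c) Entailed — the narrative places the finding before the scrubbing.
(d) Not entailed — the narrative doesn't order the holding relative to the finding.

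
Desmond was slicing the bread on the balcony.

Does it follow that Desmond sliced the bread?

no

'was slicing' is progressive; for an accomplishment like 'slice the bread', it doesn't entail completion.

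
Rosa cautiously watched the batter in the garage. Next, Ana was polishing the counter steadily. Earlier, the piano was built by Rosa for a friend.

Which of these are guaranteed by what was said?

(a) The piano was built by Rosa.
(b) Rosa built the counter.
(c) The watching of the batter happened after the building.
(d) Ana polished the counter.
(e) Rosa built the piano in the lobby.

(a), (d)

(a) Entailed — this follows by dropping conjuncts from the building event's description.
(b) Not entailed — Rosa built the piano, not the counter; the counter belongs to the polishing event.
(c) Not entailed — the narrative doesn't order the building relative to the watching.
(d) Entailed — 'polish' is an activity; 'was polishing' entails that some polishing happened, so 'polished' holds.
(e) Not entailed — 'in the lobby' adds information not in the original event.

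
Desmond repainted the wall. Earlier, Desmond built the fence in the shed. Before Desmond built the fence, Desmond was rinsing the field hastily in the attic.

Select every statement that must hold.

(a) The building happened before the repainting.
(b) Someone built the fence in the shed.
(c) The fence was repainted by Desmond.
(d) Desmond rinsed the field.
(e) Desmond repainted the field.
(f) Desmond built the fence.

(a) Entailed — the narrative places the building before the repainting.
(b) Entailed — every conjunct here is already in the original building event.
(c) Not entailed — Desmond repainted the wall, not the fence; the fence belongs to the building event.
(d) Entailed — 'rinse' is an activity; 'was rinsing' entails that some rinsing happened, so 'rinsed' holds.
(e) Not entailed — Desmond repainted the wall, not the field; the field belongs to the rinsing event.
(f) Entailed — this follows by dropping conjuncts from the building event's description.

(a), (b), (d), (f)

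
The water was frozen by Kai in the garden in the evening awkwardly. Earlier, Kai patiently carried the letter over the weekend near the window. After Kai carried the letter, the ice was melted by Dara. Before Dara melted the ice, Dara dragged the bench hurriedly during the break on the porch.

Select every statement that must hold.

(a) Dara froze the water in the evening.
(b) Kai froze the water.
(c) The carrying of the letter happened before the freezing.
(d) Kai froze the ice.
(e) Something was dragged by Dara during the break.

(b), (c), (e)

(a) Not entailed — the passage has Kai freezing the water, not Dara.
(b) Entailed — the original entails any weakening of itself; this just drops 'awkwardly', 'in the garden', 'in the evening'.
(c) Entailed — the narrative places the carrying before the freezing.
(d) Not entailed — Kai froze the water, not the ice; the ice belongs to the melting event.
(e) Entailed — dropping 'hurriedly', 'on the porch' and generalizing the patient leaves a sub-description the original still satisfies.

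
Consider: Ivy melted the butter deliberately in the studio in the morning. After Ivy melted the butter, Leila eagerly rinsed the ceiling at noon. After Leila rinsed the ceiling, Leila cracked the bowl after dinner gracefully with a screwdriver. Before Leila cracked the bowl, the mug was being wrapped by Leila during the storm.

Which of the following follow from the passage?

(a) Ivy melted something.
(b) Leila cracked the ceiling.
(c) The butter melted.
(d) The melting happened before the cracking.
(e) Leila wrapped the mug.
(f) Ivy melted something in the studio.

(a), (c), (d), (f)

(a) Entailed — this follows by dropping conjuncts from the melting event's description.
(b) Not entailed — Leila cracked the bowl, not the ceiling; the ceiling belongs to the rinsing event.
(c) Entailed — 'Ivy melted the butter' is causative; it entails the inchoative 'the butter melted'.
(d) Entailed — the narrative places the melting before the cracking.
(e) Not entailed — 'was wrapping' is progressive on an accomplishment; it does not entail the completed 'wrapped'.
(f) Entailed — dropping 'in the morning', 'deliberately' and generalizing the patient leaves a sub-description the original still satisfies.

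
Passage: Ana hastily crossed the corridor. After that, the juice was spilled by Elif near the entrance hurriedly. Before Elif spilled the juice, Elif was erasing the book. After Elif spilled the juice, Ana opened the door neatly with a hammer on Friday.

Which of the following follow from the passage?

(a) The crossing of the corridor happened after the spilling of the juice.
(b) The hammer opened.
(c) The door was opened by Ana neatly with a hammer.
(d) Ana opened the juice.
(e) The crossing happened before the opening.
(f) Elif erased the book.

(c), (e)

(a) Not entailed — the narrative places the crossing before the spilling, not after.
(b) Not entailed — the door is what opened, not the hammer.
(c) Entailed — the original entails any weakening of itself; this just drops 'on Friday'.
(d) Not entailed — Ana opened the door, not the juice; the juice belongs to the spilling event.
(e) Entailed — the narrative places the crossing before the opening.
(f) Not entailed — 'was erasing' is progressive on an accomplishment; it does not entail the completed 'erased'.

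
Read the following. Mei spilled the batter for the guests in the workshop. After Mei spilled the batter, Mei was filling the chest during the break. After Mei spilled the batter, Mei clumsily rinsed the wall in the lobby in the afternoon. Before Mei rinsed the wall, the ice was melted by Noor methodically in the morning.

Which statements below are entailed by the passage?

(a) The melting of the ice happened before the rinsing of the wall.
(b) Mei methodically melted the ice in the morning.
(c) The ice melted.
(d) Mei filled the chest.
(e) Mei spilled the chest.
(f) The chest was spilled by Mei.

(a), (c)

(a) Entailed — the narrative places the melting before the rinsing.
(b) Not entailed — the passage has Noor melting the ice, not Mei.
(c) Entailed — 'Noor melted the ice' is causative; it entails the inchoative 'the ice melted'.
(d) Not entailed — 'was filling' is progressive on an accomplishment; it does not entail the completed 'filled'.
(e) Not entailed — Mei spilled the batter, not the chest; the chest belongs to the filling event.
(f) Not entailed — Mei spilled the batter, not the chest; the chest belongs to the filling event.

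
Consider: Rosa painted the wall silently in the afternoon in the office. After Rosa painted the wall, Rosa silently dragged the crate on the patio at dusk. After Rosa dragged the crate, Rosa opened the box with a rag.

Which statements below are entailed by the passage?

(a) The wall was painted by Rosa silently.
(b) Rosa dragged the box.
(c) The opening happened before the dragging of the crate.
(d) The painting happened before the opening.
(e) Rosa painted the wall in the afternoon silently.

(a) Entailed — dropping 'in the afternoon', 'in the office' leaves a sub-description the original still satisfies.
(b) Not entailed — Rosa dragged the crate, not the box; the box belongs to the opening event.
(c) Not entailed — the narrative places the dragging before the opening, not after.
(d) Entailed — the narrative places the painting before the opening.
(e) Entailed — dropping 'in the office' leaves a sub-description the original still satisfies.

(a), (d), (e)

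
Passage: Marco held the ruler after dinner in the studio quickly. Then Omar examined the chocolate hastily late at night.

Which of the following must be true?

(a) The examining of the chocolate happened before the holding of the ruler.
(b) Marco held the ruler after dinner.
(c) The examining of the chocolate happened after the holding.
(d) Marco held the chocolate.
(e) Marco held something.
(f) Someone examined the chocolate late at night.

(b), (c), (e), (f)

(a) Not entailed — the narrative places the holding before the examining, not after.
(b) Entailed — the original entails any weakening of itself; this just drops 'in the studio', 'quickly'.
(c) Entailed — the narrative places the holding before the examining.
(d) Not entailed — Marco held the ruler, not the chocolate; the chocolate belongs to the examining event.
(e) Entailed — the original entails any weakening of itself; this just drops 'after dinner', 'in the studio', 'quickly' and generalizes the patient.
(f) Entailed — dropping 'hastily' and generalizing the agent leaves a sub-description the original still satisfies.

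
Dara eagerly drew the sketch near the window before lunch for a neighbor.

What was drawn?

'the sketch' marks the patient of the drawing event.

the sketch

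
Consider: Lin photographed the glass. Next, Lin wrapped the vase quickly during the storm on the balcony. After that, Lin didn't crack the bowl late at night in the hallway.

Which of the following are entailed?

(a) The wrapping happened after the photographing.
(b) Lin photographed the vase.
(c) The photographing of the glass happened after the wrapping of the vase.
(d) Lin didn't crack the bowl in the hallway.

(a)

(a) Entailed — the narrative places the photographing before the wrapping.
(b) Not entailed — Lin photographed the glass, not the vase; the vase belongs to the wrapping event.
(c) Not entailed — the narrative places the photographing before the wrapping, not after.
(d) Not entailed — dropping 'late at night' under negation is not valid — the original leaves open that Lin cracked the bowl some other way.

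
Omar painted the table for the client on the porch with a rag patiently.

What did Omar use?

'with a rag' marks the instrument of the painting event.

a rag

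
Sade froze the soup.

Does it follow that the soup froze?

'Sade froze the soup' is the causative; it entails the inchoative 'the soup froze'.

yes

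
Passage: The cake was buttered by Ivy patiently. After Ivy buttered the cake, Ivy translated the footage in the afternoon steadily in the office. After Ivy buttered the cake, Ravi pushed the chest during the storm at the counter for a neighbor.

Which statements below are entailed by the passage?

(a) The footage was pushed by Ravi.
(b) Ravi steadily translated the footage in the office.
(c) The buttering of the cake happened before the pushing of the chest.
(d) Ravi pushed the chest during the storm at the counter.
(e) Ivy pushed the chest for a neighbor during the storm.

(c), (d)

(a) Not entailed — Ravi pushed the chest, not the footage; the footage belongs to the translating event.
(b) Not entailed — the passage has Ivy translating the footage, not Ravi.
(c) Entailed — the narrative places the buttering before the pushing.
(d) Entailed — the original entails any weakening of itself; this just drops 'for a neighbor'.
(e) Not entailed — the passage has Ravi pushing the chest, not Ivy.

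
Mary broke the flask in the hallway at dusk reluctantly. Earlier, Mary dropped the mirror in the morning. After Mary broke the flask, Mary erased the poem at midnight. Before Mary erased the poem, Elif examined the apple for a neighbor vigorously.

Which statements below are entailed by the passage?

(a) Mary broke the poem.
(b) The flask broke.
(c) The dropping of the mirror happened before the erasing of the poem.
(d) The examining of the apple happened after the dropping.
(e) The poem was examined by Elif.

(b), (c)

(a) Not entailed — Mary broke the flask, not the poem; the poem belongs to the erasing event.
(b) Entailed — 'Mary broke the flask' is causative; it entails the inchoative 'the flask broke'.
(c) Entailed — the narrative places the dropping before the erasing.
(d) Not entailed — the narrative doesn't order the dropping relative to the examining.
(e) Not entailed — Elif examined the apple, not the poem; the poem belongs to the erasing event.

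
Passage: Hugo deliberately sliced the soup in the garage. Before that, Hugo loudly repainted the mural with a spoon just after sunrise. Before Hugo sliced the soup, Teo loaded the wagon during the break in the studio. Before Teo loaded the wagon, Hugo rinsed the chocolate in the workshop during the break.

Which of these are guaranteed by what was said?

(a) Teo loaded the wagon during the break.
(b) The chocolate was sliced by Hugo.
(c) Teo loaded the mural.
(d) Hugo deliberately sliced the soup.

(a) Entailed — the original entails any weakening of itself; this just drops 'in the studio'.
(b) Not entailed — Hugo sliced the soup, not the chocolate; the chocolate belongs to the rinsing event.
(c) Not entailed — Teo loaded the wagon, not the mural; the mural belongs to the repainting event.
(d) Entailed — every conjunct here is already in the original slicing event.

(a), (d)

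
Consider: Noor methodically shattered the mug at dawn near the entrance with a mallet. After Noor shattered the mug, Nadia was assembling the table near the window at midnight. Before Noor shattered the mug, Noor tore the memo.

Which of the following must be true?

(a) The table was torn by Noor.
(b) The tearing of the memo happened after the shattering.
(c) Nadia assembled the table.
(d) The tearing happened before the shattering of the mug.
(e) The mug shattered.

(a) Not entailed — Noor tore the memo, not the table; the table belongs to the assembling event.
(b) Not entailed — the narrative places the tearing before the shattering, not after.
(c) Not entailed — 'was assembling' is progressive on an accomplishment; it does not entail the completed 'assembled'.
(d) Entailed — the narrative places the tearing before the shattering.
(e) Entailed — 'Noor shattered the mug' is causative; it entails the inchoative 'the mug shattered'.

(d), (e)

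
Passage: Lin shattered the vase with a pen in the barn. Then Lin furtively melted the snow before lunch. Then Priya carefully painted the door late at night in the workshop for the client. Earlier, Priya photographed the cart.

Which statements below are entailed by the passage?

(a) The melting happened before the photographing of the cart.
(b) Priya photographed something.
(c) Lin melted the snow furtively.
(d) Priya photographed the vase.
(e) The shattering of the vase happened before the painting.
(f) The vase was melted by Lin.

(a) Not entailed — the narrative doesn't order the melting relative to the photographing.
(b) Entailed — the original entails any weakening of itself; this just generalizes the patient.
(c) Entailed — every conjunct here is already in the original melting event.
(d) Not entailed — Priya photographed the cart, not the vase; the vase belongs to the shattering event.
(e) Entailed — the narrative places the shattering before the painting.
(f) Not entailed — Lin melted the snow, not the vase; the vase belongs to the shattering event.

(b), (c), (e)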